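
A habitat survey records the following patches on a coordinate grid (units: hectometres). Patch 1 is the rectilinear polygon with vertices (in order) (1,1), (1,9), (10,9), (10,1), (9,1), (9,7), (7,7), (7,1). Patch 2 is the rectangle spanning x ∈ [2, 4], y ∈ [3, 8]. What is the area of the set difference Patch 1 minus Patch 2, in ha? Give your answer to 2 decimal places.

50.00

|Patch 1| = 60, |Patch 1∩Patch 2| = 10.
|Patch 1 ∖ Patch 2| = |Patch 1| − |Patch 1∩Patch 2| = 60 − 10 = 50.00.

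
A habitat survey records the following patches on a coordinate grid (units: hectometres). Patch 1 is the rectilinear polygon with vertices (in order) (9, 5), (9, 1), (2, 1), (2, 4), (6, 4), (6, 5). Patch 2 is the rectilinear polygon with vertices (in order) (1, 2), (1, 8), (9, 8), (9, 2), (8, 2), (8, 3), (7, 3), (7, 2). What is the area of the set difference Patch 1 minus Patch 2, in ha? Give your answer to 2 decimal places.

|Patch 1| = 24, |Patch 1∩Patch 2| = 16.
|Patch 1 ∖ Patch 2| = |Patch 1| − |Patch 1∩Patch 2| = 24 − 16 = 8.00.

8.00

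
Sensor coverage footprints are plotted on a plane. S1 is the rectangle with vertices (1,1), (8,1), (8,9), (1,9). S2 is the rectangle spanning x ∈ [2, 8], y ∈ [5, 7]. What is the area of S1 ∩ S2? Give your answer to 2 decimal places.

|S1∩S2|: x∈[2,8], y∈[5,7] → 6·2 = 12.

12.00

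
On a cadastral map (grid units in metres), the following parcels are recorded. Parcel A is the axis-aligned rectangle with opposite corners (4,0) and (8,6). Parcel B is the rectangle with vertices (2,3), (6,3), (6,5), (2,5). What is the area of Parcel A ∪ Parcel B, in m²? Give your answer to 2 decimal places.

By inclusion–exclusion:
Individual areas: |Parcel A| = 24, |Parcel B| = 8.
|Parcel A∩Parcel B|: x∈[4,6], y∈[3,5] → 2·2 = 4.
|Parcel A ∪ Parcel B| = 32 − 4 = 28.00.

28.00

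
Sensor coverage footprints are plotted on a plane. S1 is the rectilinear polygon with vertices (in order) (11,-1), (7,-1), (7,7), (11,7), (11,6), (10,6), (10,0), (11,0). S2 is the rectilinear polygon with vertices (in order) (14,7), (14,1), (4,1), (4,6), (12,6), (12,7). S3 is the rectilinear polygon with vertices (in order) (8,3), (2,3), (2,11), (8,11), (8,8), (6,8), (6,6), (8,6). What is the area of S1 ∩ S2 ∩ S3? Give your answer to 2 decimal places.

The intersection is the polygon with vertices (8,6), (8,3), (7,3), (7,6).
By the shoelace formula its area is 3.00.

3.00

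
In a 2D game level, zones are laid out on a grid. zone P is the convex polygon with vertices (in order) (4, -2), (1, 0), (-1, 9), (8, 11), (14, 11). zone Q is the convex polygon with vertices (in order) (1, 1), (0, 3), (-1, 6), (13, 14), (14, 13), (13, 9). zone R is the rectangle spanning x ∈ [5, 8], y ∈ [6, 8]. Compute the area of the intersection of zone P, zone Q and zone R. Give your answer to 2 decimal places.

6.00

The intersection is the polygon with vertices (5,6), (5,8), (8,8), (8,6).
By the shoelace formula its area is 6.00.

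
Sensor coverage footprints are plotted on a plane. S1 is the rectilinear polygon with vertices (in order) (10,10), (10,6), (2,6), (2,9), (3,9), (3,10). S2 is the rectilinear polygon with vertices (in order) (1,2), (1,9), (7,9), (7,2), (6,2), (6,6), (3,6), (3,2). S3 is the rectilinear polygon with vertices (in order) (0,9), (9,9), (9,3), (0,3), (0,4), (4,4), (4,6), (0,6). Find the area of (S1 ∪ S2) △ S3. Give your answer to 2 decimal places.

34.00

|S1 ∪ S2| = 46.
|(S1 ∪ S2) ∩ S3| = 29.
|(S1 ∪ S2) △ S3| = 46 + 46 − 58 = 34.00.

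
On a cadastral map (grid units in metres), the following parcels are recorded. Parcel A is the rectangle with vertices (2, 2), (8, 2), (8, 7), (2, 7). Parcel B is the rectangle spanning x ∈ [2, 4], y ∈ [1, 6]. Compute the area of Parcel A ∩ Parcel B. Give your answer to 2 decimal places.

8.00

|Parcel A∩Parcel B|: x∈[2,4], y∈[2,6] → 2·4 = 8.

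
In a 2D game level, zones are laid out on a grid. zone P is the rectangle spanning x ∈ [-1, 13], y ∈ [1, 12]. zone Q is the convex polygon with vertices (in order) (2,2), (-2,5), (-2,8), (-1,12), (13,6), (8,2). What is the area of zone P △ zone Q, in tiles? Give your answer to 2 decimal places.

|zone P| = 154, |zone Q| = 90, |zone P∩zone Q| = 84.625.
|zone P △ zone Q| = |zone P| + |zone Q| − 2·|zone P∩zone Q| = 154 + 90 − 169.25 = 74.75.

74.75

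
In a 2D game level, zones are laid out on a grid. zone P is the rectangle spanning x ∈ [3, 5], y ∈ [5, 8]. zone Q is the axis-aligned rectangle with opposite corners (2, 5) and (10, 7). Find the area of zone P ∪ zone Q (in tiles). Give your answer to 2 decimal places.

By inclusion–exclusion:
Individual areas: |zone P| = 6, |zone Q| = 16.
|zone P∩zone Q|: x∈[3,5], y∈[5,7] → 2·2 = 4.
|zone P ∪ zone Q| = 22 − 4 = 18.00.

18.00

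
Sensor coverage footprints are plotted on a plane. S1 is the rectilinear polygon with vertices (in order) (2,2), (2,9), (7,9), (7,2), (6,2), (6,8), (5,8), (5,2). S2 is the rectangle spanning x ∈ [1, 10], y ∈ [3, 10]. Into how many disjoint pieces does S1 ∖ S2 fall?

S1 ∖ S2 splits into 2 disjoint pieces (area 3, area 1).

2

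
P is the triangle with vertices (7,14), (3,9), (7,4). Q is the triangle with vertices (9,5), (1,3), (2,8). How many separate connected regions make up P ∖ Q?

2

P ∖ Q splits into 2 disjoint pieces (area 17.9006, area 0.0833).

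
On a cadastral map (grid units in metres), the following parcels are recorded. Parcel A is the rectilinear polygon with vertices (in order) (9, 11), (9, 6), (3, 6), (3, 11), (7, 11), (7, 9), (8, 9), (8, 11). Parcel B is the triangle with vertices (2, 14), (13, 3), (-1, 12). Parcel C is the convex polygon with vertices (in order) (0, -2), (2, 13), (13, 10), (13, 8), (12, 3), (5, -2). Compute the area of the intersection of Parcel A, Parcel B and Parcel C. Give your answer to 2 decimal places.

12.86

The intersection is the polygon with vertices (8.333,6), (3,9.429), (3,11), (5,11), (7,9), (9,7), (9,6).
By the shoelace formula its area is 12.86.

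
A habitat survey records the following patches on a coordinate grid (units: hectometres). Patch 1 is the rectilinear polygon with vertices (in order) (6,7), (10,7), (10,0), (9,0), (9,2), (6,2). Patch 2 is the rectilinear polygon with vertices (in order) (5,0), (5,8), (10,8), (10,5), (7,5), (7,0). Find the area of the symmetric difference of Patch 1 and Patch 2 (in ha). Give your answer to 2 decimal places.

25.00

|Patch 1| = 22, |Patch 2| = 25, |Patch 1∩Patch 2| = 11.
|Patch 1 △ Patch 2| = |Patch 1| + |Patch 2| − 2·|Patch 1∩Patch 2| = 22 + 25 − 22 = 25.00.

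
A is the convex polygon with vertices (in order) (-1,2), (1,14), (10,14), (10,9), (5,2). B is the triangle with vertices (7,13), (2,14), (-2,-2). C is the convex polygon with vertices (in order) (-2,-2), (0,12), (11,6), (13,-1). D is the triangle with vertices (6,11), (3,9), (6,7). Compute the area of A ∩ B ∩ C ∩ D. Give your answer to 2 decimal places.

The intersection is the polygon with vertices (4.822,9.37), (4.143,8.238), (3,9), (4.125,9.75).
By the shoelace formula its area is 1.38.

1.38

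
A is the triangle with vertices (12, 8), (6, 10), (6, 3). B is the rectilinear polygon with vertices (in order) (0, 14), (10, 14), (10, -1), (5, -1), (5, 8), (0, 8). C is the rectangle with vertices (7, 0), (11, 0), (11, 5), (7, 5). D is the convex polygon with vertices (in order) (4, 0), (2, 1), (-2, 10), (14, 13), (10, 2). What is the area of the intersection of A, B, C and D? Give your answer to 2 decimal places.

0.82

The intersection is the polygon with vertices (7,5), (8.4,5), (7,3.833).
By the shoelace formula its area is 0.82.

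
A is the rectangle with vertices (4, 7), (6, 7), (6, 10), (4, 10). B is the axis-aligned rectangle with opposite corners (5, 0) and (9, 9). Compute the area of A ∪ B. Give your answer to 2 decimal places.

By inclusion–exclusion:
Individual areas: |A| = 6, |B| = 36.
|A∩B|: x∈[5,6], y∈[7,9] → 1·2 = 2.
|A ∪ B| = 42 − 2 = 40.00.

40.00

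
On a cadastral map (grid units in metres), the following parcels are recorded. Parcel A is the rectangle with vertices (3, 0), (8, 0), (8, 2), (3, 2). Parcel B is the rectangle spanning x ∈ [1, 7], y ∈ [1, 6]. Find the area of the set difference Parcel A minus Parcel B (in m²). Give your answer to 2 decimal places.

6.00

|Parcel A∩Parcel B|: x∈[3,7], y∈[1,2] → 4·1 = 4.
|Parcel A| = 10.
|Parcel A ∖ Parcel B| = |Parcel A| − |Parcel A∩Parcel B| = 10 − 4 = 6.00.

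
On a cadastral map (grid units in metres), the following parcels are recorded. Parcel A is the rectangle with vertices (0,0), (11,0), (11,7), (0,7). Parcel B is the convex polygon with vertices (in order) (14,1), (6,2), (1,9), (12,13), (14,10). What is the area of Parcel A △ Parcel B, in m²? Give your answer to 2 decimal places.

110.52

|Parcel A| = 77, |Parcel B| = 104.5, |Parcel A∩Parcel B| = 35.4911.
|Parcel A △ Parcel B| = |Parcel A| + |Parcel B| − 2·|Parcel A∩Parcel B| = 77 + 104.5 − 70.9821 = 110.52.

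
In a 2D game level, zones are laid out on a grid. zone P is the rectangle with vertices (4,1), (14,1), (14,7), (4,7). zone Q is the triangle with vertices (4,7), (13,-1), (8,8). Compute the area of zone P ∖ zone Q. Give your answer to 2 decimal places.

|zone P| = 60, |zone P∩zone Q| = 17.0833.
|zone P ∖ zone Q| = |zone P| − |zone P∩zone Q| = 60 − 17.0833 = 42.92.

42.92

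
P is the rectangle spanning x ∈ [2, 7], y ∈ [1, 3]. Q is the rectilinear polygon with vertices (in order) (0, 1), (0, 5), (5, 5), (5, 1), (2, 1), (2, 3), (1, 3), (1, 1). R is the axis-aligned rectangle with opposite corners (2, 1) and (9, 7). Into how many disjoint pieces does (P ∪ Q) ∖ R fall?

(P ∪ Q) ∖ R is a single connected region.

1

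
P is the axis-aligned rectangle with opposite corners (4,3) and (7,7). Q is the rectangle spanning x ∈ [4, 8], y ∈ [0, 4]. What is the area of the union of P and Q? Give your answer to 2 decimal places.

25.00

By inclusion–exclusion:
Individual areas: |P| = 12, |Q| = 16.
|P∩Q|: x∈[4,7], y∈[3,4] → 3·1 = 3.
|P ∪ Q| = 28 − 3 = 25.00.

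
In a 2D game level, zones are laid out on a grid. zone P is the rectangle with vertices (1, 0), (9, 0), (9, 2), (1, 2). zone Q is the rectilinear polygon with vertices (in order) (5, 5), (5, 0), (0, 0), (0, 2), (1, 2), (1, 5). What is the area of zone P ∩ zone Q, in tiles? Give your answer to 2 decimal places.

8.00

The intersection is the polygon with vertices (5,2), (5,0), (1,0), (1,2).
By the shoelace formula its area is 8.00.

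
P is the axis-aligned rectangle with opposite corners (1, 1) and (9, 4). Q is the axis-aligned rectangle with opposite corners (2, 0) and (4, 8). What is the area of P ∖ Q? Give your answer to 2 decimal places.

|P∩Q|: x∈[2,4], y∈[1,4] → 2·3 = 6.
|P| = 24.
|P ∖ Q| = |P| − |P∩Q| = 24 − 6 = 18.00.

18.00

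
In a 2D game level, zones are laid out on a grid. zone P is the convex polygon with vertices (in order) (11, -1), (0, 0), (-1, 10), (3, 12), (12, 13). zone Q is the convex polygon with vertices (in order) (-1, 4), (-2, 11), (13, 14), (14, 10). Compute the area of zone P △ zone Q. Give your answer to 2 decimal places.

|zone P| = 151, |zone Q| = 87, |zone P∩zone Q| = 68.4383.
|zone P △ zone Q| = |zone P| + |zone Q| − 2·|zone P∩zone Q| = 151 + 87 − 136.8767 = 101.12.

101.12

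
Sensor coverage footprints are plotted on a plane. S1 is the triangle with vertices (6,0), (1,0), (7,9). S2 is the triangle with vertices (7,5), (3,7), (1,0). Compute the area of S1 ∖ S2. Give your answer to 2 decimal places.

14.64

|S1| = 22.5, |S1∩S2| = 7.8625.
|S1 ∖ S2| = |S1| − |S1∩S2| = 22.5 − 7.8625 = 14.64.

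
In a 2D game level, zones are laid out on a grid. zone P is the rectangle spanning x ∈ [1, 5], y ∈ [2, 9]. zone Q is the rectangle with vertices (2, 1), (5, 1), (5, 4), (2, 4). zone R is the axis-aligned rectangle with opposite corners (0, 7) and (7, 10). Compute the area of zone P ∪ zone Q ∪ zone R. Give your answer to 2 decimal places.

44.00

By inclusion–exclusion:
Individual areas: |zone P| = 28, |zone Q| = 9, |zone R| = 21.
|zone P∩zone Q|: x∈[2,5], y∈[2,4] → 3·2 = 6.
|zone P∩zone R|: x∈[1,5], y∈[7,9] → 4·2 = 8.
|zone Q∩zone R| = 0 (no overlap).
|zone P∩zone Q∩zone R| = 0.
|zone P ∪ zone Q ∪ zone R| = 58 − 14 + 0 = 44.00.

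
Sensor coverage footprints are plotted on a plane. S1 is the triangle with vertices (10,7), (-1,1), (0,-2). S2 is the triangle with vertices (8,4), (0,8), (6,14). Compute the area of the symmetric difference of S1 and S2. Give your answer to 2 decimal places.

53.46

|S1| = 19.5, |S2| = 36, |S1∩S2| = 1.0222.
|S1 △ S2| = |S1| + |S2| − 2·|S1∩S2| = 19.5 + 36 − 2.0444 = 53.46.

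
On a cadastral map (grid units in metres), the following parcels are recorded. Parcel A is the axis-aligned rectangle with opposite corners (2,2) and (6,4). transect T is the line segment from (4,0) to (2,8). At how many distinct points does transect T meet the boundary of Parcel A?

The segment meets the boundary at (3,4), (3.5,2).

2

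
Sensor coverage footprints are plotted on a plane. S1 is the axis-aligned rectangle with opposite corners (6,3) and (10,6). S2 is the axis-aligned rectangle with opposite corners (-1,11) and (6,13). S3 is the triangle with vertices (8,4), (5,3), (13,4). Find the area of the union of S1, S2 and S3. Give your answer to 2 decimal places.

By inclusion–exclusion:
Individual areas: |S1| = 12, |S2| = 14, |S3| = 2.5.
|S1∩S2| = 0 (no overlap).
|S1∩S3| = 1.8333.
|S2∩S3| = 0.
|S1∩S2∩S3| = 0.
|S1 ∪ S2 ∪ S3| = 28.5 − 1.8333 + 0 = 26.67.

26.67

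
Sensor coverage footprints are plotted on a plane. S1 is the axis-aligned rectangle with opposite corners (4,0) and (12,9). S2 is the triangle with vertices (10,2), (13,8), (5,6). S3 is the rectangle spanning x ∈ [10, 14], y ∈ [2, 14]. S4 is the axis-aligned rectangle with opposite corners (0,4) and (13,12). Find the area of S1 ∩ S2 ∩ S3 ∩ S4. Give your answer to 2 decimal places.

The intersection is the polygon with vertices (10,7.25), (12,7.75), (12,6), (11,4), (10,4).
By the shoelace formula its area is 6.00.

6.00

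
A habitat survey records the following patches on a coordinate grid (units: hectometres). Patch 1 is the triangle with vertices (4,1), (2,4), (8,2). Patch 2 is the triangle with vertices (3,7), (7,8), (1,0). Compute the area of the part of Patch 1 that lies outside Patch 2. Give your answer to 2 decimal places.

|Patch 1| = 7, |Patch 1∩Patch 2| = 0.8708.
|Patch 1 ∖ Patch 2| = |Patch 1| − |Patch 1∩Patch 2| = 7 − 0.8708 = 6.13.

6.13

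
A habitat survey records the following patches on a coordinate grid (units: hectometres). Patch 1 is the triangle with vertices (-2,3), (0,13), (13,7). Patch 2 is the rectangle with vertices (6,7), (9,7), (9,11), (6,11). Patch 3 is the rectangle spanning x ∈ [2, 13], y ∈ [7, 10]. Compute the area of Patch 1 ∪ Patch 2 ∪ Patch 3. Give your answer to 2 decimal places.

83.69

By inclusion–exclusion:
Individual areas: |Patch 1| = 71, |Patch 2| = 12, |Patch 3| = 33.
|Patch 1∩Patch 2| = 7.6154.
|Patch 1∩Patch 3| = 23.25.
|Patch 2∩Patch 3|: x∈[6,9], y∈[7,10] → 3·3 = 9.
|Patch 1∩Patch 2∩Patch 3| = 7.5577.
|Patch 1 ∪ Patch 2 ∪ Patch 3| = 116 − 39.8654 + 7.5577 = 83.69.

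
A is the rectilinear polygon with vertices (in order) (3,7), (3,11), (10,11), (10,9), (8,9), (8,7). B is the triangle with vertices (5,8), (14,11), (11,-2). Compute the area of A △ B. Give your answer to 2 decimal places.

68.27

|A| = 24, |B| = 54, |A∩B| = 4.8667.
|A △ B| = |A| + |B| − 2·|A∩B| = 24 + 54 − 9.7333 = 68.27.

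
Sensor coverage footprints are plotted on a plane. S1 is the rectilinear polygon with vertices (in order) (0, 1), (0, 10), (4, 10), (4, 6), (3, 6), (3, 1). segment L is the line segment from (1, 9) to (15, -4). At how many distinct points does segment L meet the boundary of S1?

The segment meets the boundary at (4,6.214).

1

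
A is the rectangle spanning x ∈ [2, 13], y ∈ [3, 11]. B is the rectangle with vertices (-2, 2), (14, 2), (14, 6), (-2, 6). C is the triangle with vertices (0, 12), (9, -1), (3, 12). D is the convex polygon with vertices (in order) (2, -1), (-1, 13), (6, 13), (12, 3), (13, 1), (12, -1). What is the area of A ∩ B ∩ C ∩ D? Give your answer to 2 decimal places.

3.81

The intersection is the polygon with vertices (4.154,6), (5.769,6), (7.154,3), (6.231,3).
By the shoelace formula its area is 3.81.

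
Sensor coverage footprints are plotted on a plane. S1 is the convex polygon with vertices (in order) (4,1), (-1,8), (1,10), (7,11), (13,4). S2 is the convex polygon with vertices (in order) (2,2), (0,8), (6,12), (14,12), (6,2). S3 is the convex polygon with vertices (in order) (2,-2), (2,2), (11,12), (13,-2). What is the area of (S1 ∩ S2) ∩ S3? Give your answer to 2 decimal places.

22.57

The region (S1 ∩ S2) ∩ S3 is the polygon with vertices (10.207,7.259), (6,2), (3.286,2), (2.717,2.796), (8.512,9.236).
By the shoelace formula its area is 22.57.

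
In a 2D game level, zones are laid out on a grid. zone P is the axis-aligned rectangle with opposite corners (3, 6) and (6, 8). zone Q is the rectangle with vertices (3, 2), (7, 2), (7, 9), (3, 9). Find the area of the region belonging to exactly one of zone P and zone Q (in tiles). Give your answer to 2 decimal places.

22.00

|zone P∩zone Q|: x∈[3,6], y∈[6,8] → 3·2 = 6.
|zone P △ zone Q| = |zone P| + |zone Q| − 2·|zone P∩zone Q| = 6 + 28 − 12 = 22.00.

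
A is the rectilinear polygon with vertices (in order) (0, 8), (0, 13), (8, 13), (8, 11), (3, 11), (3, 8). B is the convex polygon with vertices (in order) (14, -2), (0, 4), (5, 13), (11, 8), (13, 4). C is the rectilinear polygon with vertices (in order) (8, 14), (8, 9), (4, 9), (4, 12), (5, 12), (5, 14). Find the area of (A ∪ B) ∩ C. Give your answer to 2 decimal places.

|A ∪ B| = 125.4444.
|(A ∪ B) ∩ C| = 14.85.

14.85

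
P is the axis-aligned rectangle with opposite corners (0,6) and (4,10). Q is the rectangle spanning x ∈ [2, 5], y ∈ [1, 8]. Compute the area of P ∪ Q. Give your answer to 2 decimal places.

33.00

By inclusion–exclusion:
Individual areas: |P| = 16, |Q| = 21.
|P∩Q|: x∈[2,4], y∈[6,8] → 2·2 = 4.
|P ∪ Q| = 37 − 4 = 33.00.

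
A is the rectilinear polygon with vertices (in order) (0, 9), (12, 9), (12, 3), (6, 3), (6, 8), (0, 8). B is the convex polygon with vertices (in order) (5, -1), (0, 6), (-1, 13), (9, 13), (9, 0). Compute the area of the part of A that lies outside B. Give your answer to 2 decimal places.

18.00

|A| = 42, |A∩B| = 24.
|A ∖ B| = |A| − |A∩B| = 42 − 24 = 18.00.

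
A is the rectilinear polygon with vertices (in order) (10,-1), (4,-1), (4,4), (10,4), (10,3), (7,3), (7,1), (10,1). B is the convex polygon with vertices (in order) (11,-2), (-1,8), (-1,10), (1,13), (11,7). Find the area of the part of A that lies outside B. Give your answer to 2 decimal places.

13.95

|A| = 24, |A∩B| = 10.05.
|A ∖ B| = |A| − |A∩B| = 24 − 10.05 = 13.95.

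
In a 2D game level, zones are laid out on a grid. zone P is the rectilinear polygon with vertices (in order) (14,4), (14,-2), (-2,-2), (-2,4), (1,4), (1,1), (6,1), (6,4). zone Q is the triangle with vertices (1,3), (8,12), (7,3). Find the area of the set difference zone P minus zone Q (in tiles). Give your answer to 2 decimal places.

|zone P| = 81, |zone P∩zone Q| = 1.0556.
|zone P ∖ zone Q| = |zone P| − |zone P∩zone Q| = 81 − 1.0556 = 79.94.

79.94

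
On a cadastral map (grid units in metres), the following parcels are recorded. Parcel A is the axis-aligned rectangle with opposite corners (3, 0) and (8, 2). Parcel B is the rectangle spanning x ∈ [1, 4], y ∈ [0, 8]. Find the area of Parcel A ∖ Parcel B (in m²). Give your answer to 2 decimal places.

|Parcel A∩Parcel B|: x∈[3,4], y∈[0,2] → 1·2 = 2.
|Parcel A| = 10.
|Parcel A ∖ Parcel B| = |Parcel A| − |Parcel A∩Parcel B| = 10 − 2 = 8.00.

8.00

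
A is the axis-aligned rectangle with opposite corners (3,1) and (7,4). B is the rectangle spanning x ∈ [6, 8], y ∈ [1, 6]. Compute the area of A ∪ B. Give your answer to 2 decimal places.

19.00

By inclusion–exclusion:
Individual areas: |A| = 12, |B| = 10.
|A∩B|: x∈[6,7], y∈[1,4] → 1·3 = 3.
|A ∪ B| = 22 − 3 = 19.00.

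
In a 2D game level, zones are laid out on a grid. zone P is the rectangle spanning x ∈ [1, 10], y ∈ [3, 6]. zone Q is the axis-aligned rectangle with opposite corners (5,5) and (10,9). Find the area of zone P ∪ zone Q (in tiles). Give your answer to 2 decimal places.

By inclusion–exclusion:
Individual areas: |zone P| = 27, |zone Q| = 20.
|zone P∩zone Q|: x∈[5,10], y∈[5,6] → 5·1 = 5.
|zone P ∪ zone Q| = 47 − 5 = 42.00.

42.00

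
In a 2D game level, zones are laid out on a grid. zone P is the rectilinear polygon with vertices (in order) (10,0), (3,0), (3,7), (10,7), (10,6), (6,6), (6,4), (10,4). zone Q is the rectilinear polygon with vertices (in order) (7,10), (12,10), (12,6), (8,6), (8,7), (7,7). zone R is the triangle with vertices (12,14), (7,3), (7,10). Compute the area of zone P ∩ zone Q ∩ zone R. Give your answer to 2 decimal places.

0.59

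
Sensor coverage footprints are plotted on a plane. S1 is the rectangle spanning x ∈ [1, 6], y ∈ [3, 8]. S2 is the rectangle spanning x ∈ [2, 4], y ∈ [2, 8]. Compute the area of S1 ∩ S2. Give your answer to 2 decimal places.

10.00

|S1∩S2|: x∈[2,4], y∈[3,8] → 2·5 = 10.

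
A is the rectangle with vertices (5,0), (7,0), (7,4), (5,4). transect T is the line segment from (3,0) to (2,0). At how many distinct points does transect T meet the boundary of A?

The segment lies entirely outside A and never meets its boundary.

0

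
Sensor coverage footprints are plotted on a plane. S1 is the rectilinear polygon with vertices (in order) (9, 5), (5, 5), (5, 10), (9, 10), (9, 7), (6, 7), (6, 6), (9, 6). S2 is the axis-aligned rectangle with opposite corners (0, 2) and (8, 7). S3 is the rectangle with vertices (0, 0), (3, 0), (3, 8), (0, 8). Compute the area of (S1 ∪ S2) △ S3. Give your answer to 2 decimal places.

|S1 ∪ S2| = 53.
|(S1 ∪ S2) ∩ S3| = 15.
|(S1 ∪ S2) △ S3| = 53 + 24 − 30 = 47.00.

47.00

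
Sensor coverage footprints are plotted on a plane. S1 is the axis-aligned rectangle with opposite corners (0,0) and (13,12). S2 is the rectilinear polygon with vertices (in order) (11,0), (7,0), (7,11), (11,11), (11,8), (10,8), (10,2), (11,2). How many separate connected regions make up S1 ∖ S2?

1

S1 ∖ S2 is a single connected region.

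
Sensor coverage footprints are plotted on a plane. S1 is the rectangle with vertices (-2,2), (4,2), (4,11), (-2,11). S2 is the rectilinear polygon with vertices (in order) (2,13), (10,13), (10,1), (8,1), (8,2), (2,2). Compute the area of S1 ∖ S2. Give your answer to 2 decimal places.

|S1| = 54, |S1∩S2| = 18.
|S1 ∖ S2| = |S1| − |S1∩S2| = 54 − 18 = 36.00.

36.00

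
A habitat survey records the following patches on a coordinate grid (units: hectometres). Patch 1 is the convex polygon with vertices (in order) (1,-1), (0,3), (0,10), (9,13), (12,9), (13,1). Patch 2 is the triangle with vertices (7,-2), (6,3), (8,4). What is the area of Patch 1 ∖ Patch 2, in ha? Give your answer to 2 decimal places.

135.73

|Patch 1| = 140.5, |Patch 1∩Patch 2| = 4.77.
|Patch 1 ∖ Patch 2| = |Patch 1| − |Patch 1∩Patch 2| = 140.5 − 4.77 = 135.73.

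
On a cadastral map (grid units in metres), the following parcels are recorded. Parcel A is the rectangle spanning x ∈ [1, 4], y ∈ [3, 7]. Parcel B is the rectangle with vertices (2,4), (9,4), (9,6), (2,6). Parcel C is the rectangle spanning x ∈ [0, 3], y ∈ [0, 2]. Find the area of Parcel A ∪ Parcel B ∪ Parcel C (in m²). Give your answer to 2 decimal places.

By inclusion–exclusion:
Individual areas: |Parcel A| = 12, |Parcel B| = 14, |Parcel C| = 6.
|Parcel A∩Parcel B|: x∈[2,4], y∈[4,6] → 2·2 = 4.
|Parcel A∩Parcel C| = 0 (no overlap).
|Parcel B∩Parcel C| = 0 (no overlap).
|Parcel A∩Parcel B∩Parcel C| = 0.
|Parcel A ∪ Parcel B ∪ Parcel C| = 32 − 4 + 0 = 28.00.

28.00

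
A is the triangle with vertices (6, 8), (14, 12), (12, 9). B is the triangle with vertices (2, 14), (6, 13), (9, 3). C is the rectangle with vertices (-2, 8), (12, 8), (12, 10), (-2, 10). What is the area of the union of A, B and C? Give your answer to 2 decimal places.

45.46

By inclusion–exclusion:
Individual areas: |A| = 8, |B| = 18.5, |C| = 28.
|A∩B| = 0.3106.
|A∩C| = 5.
|B∩C| = 4.0364.
|A∩B∩C| = 0.3106.
|A ∪ B ∪ C| = 54.5 − 9.3469 + 0.3106 = 45.46.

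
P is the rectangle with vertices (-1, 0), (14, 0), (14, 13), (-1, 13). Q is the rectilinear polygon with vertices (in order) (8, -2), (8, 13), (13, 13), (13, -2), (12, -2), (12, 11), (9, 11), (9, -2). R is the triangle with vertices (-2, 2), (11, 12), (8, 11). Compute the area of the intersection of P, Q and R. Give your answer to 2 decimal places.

The intersection is the polygon with vertices (9,11), (9,10.461), (8,9.692), (8,11), (11,12), (9.7,11).
By the shoelace formula its area is 1.77.

1.77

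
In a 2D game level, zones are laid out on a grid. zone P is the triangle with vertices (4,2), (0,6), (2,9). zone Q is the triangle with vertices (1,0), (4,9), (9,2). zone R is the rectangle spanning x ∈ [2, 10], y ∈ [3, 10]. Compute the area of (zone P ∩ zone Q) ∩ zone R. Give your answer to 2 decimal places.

2.00

The region (zone P ∩ zone Q) ∩ zone R is the polygon with vertices (2.923,5.769), (3.714,3), (3,3), (2.25,3.75).
By the shoelace formula its area is 2.00.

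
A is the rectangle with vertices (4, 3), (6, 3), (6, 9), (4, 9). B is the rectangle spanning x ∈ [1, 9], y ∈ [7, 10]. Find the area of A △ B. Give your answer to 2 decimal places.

28.00

|A∩B|: x∈[4,6], y∈[7,9] → 2·2 = 4.
|A △ B| = |A| + |B| − 2·|A∩B| = 12 + 24 − 8 = 28.00.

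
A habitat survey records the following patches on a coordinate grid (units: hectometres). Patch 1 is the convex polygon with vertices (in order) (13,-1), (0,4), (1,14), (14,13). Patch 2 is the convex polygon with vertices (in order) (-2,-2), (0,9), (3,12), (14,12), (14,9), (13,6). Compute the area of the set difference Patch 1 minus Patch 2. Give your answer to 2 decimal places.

51.27

|Patch 1| = 159, |Patch 1∩Patch 2| = 107.7296.
|Patch 1 ∖ Patch 2| = |Patch 1| − |Patch 1∩Patch 2| = 159 − 107.7296 = 51.27.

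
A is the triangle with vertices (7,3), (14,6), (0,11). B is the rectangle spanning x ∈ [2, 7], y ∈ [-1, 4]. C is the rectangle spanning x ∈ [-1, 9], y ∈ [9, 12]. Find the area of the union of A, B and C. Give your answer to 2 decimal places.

By inclusion–exclusion:
Individual areas: |A| = 38.5, |B| = 25, |C| = 30.
|A∩B| = 0.4375.
|A∩C| = 3.85.
|B∩C| = 0 (no overlap).
|A∩B∩C| = 0.
|A ∪ B ∪ C| = 93.5 − 4.2875 + 0 = 89.21.

89.21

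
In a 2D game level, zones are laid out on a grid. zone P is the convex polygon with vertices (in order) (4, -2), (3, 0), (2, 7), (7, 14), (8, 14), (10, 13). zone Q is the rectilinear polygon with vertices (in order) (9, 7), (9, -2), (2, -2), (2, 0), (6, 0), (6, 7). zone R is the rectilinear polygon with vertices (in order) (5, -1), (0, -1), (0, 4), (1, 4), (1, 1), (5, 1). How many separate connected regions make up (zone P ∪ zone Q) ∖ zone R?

1

(zone P ∪ zone Q) ∖ zone R is a single connected region.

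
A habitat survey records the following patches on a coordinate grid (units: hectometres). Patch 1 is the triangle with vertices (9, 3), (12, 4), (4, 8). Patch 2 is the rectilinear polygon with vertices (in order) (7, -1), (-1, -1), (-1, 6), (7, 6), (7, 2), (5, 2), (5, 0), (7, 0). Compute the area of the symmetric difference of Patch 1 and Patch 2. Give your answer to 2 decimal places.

61.00

|Patch 1| = 10, |Patch 2| = 52, |Patch 1∩Patch 2| = 0.5.
|Patch 1 △ Patch 2| = |Patch 1| + |Patch 2| − 2·|Patch 1∩Patch 2| = 10 + 52 − 1 = 61.00.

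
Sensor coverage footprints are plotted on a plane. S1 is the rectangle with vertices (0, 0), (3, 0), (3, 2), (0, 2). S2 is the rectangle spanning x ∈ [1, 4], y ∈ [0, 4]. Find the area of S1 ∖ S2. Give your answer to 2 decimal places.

|S1∩S2|: x∈[1,3], y∈[0,2] → 2·2 = 4.
|S1| = 6.
|S1 ∖ S2| = |S1| − |S1∩S2| = 6 − 4 = 2.00.

2.00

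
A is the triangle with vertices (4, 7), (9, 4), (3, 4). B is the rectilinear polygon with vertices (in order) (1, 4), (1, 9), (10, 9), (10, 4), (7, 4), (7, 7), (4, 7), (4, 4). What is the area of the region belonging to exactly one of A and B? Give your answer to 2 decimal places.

|A| = 9, |B| = 36, |A∩B| = 2.7.
|A △ B| = |A| + |B| − 2·|A∩B| = 9 + 36 − 5.4 = 39.60.

39.60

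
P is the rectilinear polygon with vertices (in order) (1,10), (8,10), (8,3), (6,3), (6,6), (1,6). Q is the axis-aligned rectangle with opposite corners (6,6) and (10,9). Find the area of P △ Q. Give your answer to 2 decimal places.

34.00

|P| = 34, |Q| = 12, |P∩Q| = 6.
|P △ Q| = |P| + |Q| − 2·|P∩Q| = 34 + 12 − 12 = 34.00.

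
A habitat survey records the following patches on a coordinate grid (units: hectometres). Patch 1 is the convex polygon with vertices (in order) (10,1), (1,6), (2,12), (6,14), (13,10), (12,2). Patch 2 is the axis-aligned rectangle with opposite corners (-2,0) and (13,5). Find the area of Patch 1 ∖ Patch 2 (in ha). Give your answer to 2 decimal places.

82.54

|Patch 1| = 104.5, |Patch 1∩Patch 2| = 21.9625.
|Patch 1 ∖ Patch 2| = |Patch 1| − |Patch 1∩Patch 2| = 104.5 − 21.9625 = 82.54.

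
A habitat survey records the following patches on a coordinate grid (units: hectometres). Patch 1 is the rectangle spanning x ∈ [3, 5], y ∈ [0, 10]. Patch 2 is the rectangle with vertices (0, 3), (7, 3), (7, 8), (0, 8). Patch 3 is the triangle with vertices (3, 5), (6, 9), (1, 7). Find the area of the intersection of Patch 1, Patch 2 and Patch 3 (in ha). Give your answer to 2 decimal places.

3.28

The intersection is the polygon with vertices (3,7.8), (3.5,8), (5,8), (5,7.667), (3,5).
By the shoelace formula its area is 3.28.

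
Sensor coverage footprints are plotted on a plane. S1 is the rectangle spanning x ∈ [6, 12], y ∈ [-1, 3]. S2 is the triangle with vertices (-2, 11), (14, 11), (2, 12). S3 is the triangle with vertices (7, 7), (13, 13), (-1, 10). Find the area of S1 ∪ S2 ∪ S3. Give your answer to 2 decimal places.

By inclusion–exclusion:
Individual areas: |S1| = 24, |S2| = 8, |S3| = 33.
|S1∩S2| = 0.
|S1∩S3| = 0.
|S2∩S3| = 2.8572.
|S1∩S2∩S3| = 0.
|S1 ∪ S2 ∪ S3| = 65 − 2.8572 + 0 = 62.14.

62.14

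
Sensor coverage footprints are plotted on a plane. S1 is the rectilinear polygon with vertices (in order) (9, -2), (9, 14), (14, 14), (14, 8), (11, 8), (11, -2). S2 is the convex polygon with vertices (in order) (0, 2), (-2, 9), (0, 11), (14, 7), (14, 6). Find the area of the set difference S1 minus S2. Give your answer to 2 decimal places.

|S1| = 50, |S1∩S2| = 6.5714.
|S1 ∖ S2| = |S1| − |S1∩S2| = 50 − 6.5714 = 43.43.

43.43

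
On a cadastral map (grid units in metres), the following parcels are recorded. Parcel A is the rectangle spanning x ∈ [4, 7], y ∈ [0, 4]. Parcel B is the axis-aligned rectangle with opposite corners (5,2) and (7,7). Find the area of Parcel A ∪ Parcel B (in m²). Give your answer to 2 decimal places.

18.00

By inclusion–exclusion:
Individual areas: |Parcel A| = 12, |Parcel B| = 10.
|Parcel A∩Parcel B|: x∈[5,7], y∈[2,4] → 2·2 = 4.
|Parcel A ∪ Parcel B| = 22 − 4 = 18.00.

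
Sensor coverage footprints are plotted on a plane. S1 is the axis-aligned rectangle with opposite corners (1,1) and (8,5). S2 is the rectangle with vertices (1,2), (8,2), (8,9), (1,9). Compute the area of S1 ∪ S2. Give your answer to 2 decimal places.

By inclusion–exclusion:
Individual areas: |S1| = 28, |S2| = 49.
|S1∩S2|: x∈[1,8], y∈[2,5] → 7·3 = 21.
|S1 ∪ S2| = 77 − 21 = 56.00.

56.00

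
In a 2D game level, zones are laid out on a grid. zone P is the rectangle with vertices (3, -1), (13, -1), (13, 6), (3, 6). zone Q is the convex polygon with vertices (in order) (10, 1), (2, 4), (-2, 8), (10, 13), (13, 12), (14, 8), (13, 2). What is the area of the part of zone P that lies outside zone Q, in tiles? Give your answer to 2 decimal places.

30.69

|zone P| = 70, |zone P∩zone Q| = 39.3125.
|zone P ∖ zone Q| = |zone P| − |zone P∩zone Q| = 70 − 39.3125 = 30.69.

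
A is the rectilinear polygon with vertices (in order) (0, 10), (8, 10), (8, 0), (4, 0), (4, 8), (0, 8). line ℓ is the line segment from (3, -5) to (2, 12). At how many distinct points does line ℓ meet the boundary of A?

The segment meets the boundary at (2.118,10), (2.235,8).

2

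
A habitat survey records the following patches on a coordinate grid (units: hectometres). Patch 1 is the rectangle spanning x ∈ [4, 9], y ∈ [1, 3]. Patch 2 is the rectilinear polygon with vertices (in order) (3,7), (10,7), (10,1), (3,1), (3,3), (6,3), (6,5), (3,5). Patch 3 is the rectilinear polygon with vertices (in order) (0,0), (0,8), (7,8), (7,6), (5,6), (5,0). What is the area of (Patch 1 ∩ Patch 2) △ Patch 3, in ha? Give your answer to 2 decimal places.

50.00

|Patch 1 ∩ Patch 2| = 10.
|(Patch 1 ∩ Patch 2) ∩ Patch 3| = 2.
|(Patch 1 ∩ Patch 2) △ Patch 3| = 10 + 44 − 4 = 50.00.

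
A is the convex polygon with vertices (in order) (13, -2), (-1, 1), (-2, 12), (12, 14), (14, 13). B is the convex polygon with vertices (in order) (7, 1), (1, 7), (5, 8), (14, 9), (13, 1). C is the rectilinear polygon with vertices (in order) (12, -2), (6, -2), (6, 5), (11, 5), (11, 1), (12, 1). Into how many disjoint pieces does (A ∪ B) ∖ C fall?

(A ∪ B) ∖ C is a single connected region.

1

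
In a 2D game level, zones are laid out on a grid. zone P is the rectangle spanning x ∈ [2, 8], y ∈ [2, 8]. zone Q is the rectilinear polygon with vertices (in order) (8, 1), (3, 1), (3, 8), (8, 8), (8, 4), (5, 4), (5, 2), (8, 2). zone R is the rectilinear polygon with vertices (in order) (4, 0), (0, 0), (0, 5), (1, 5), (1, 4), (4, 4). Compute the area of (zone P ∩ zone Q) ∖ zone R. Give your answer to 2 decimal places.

22.00

|zone P ∩ zone Q| = 24.
|(zone P ∩ zone Q) ∩ zone R| = 2.
|(zone P ∩ zone Q) ∖ zone R| = 24 − 2 = 22.00.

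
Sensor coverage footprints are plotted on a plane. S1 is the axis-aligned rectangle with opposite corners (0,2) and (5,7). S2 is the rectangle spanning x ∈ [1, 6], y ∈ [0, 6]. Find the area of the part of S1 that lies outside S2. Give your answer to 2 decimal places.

|S1∩S2|: x∈[1,5], y∈[2,6] → 4·4 = 16.
|S1| = 25.
|S1 ∖ S2| = |S1| − |S1∩S2| = 25 − 16 = 9.00.

9.00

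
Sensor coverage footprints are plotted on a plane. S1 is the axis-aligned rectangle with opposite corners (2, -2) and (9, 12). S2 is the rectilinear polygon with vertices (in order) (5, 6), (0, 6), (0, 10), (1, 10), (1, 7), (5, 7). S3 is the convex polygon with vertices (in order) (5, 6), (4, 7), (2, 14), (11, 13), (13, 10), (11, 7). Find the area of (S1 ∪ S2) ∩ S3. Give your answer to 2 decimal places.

31.74

The region (S1 ∪ S2) ∩ S3 is the polygon with vertices (9,12), (9,6.667), (5,6), (4,7), (2.571,12).
By the shoelace formula its area is 31.74.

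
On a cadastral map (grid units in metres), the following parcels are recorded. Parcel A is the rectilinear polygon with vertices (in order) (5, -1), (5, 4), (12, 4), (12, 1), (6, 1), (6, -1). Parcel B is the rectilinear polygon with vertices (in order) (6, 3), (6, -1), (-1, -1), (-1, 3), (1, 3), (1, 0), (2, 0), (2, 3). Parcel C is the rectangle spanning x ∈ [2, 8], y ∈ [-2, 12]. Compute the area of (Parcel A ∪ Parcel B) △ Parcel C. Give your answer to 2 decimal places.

|Parcel A ∪ Parcel B| = 44.
|(Parcel A ∪ Parcel B) ∩ Parcel C| = 23.
|(Parcel A ∪ Parcel B) △ Parcel C| = 44 + 84 − 46 = 82.00.

82.00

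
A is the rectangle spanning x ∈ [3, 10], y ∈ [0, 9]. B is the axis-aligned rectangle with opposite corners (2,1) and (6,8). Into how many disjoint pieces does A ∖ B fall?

1

A ∖ B is a single connected region.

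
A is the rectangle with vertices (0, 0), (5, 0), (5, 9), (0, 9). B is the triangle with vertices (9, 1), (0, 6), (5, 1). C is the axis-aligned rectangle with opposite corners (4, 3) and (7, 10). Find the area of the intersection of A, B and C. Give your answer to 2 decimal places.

The intersection is the polygon with vertices (5,3.222), (5,3), (4,3), (4,3.778).
By the shoelace formula its area is 0.50.

0.50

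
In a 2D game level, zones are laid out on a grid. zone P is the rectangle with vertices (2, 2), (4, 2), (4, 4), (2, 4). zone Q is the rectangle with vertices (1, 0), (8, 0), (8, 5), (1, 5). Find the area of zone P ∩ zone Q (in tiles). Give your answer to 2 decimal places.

|zone P∩zone Q|: x∈[2,4], y∈[2,4] → 2·2 = 4.

4.00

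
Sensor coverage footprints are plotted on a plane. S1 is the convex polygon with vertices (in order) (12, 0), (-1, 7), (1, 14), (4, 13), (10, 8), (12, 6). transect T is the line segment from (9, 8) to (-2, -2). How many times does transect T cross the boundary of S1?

The segment meets the boundary at (4.589,3.99).

1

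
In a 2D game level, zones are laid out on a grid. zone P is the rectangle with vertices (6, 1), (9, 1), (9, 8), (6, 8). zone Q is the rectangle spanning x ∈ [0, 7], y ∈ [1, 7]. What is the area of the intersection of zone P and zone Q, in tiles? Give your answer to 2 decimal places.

|zone P∩zone Q|: x∈[6,7], y∈[1,7] → 1·6 = 6.

6.00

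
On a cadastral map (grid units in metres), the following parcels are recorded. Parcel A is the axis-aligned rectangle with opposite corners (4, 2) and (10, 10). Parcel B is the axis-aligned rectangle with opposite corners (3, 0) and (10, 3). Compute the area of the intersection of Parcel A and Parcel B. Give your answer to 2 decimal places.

|Parcel A∩Parcel B|: x∈[4,10], y∈[2,3] → 6·1 = 6.

6.00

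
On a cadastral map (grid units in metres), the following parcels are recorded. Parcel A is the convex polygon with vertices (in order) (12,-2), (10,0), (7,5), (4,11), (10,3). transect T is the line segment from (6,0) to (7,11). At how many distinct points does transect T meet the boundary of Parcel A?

The segment meets the boundary at (6.676,7.432), (6.538,5.923).

2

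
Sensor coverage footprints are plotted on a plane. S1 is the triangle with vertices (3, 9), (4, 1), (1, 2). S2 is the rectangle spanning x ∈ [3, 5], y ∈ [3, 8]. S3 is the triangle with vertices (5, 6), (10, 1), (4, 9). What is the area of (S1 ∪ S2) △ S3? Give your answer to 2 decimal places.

|S1 ∪ S2| = 19.3125.
|(S1 ∪ S2) ∩ S3| = 0.625.
|(S1 ∪ S2) △ S3| = 19.3125 + 5 − 1.25 = 23.06.

23.06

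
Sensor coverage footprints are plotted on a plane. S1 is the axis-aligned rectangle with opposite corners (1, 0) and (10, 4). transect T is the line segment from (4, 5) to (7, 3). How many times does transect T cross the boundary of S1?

The segment meets the boundary at (5.5,4).

1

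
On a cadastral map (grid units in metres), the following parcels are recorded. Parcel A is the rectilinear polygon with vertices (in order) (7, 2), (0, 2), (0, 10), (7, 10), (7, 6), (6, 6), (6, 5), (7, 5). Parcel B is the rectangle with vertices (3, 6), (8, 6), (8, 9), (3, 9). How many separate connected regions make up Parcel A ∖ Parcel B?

Parcel A ∖ Parcel B is a single connected region.

1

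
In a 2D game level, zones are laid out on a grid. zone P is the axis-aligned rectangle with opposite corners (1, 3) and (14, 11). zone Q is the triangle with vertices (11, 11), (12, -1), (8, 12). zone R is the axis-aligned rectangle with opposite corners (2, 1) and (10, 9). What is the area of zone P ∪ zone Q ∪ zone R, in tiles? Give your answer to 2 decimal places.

123.14

By inclusion–exclusion:
Individual areas: |zone P| = 104, |zone Q| = 17.5, |zone R| = 64.
|zone P∩zone Q| = 14.359.
|zone P∩zone R|: x∈[2,10], y∈[3,9] → 8·6 = 48.
|zone Q∩zone R| = 1.8846.
|zone P∩zone Q∩zone R| = 1.8846.
|zone P ∪ zone Q ∪ zone R| = 185.5 − 64.2436 + 1.8846 = 123.14.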